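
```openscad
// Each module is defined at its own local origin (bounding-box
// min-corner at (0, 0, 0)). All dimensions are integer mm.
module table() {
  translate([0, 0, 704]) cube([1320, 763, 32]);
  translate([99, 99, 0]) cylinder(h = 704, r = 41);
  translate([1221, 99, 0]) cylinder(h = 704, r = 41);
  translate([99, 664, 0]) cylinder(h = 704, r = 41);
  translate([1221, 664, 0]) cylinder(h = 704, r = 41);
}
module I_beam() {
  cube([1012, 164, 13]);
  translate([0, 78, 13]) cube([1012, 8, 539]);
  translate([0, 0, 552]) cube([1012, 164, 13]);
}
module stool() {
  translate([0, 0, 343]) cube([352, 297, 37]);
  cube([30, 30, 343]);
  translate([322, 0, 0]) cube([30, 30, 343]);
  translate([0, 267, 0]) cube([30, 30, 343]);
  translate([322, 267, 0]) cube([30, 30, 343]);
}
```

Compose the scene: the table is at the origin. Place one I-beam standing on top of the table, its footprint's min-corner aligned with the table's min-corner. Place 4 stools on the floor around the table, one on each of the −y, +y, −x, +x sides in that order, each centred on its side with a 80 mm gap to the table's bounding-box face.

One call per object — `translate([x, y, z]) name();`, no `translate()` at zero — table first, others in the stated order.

table();
translate([0, 0, 736]) I_beam();
translate([484, -377, 0]) stool();
translate([484, 843, 0]) stool();
translate([-432, 233, 0]) stool();
translate([1400, 233, 0]) stool();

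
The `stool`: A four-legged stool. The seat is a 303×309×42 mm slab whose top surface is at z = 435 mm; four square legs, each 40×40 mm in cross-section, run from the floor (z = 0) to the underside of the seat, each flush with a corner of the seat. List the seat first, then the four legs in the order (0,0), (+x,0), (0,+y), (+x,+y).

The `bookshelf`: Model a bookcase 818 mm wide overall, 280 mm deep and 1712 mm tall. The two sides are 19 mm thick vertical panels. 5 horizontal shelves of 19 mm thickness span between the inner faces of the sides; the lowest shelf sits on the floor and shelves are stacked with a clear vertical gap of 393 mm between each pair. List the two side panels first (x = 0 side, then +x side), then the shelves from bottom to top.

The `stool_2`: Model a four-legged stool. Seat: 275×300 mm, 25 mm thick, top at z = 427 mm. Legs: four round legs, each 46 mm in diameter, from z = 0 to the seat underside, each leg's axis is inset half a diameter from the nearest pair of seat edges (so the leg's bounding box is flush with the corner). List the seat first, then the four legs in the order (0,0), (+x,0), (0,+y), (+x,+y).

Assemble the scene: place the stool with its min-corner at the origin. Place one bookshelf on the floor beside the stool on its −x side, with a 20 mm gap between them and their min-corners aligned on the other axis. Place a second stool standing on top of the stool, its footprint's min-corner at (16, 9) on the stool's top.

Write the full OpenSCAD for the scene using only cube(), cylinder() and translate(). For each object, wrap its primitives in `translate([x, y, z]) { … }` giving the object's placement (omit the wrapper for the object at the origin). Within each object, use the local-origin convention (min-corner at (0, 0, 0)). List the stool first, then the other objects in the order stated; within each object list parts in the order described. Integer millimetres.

translate([0, 0, 393]) cube([303, 309, 42]);
cube([40, 40, 393]);
translate([263, 0, 0]) cube([40, 40, 393]);
translate([0, 269, 0]) cube([40, 40, 393]);
translate([263, 269, 0]) cube([40, 40, 393]);
translate([-838, 0, 0]) {
  cube([19, 280, 1712]);
  translate([799, 0, 0]) cube([19, 280, 1712]);
  translate([19, 0, 0]) cube([780, 280, 19]);
  translate([19, 0, 412]) cube([780, 280, 19]);
  translate([19, 0, 824]) cube([780, 280, 19]);
  translate([19, 0, 1236]) cube([780, 280, 19]);
  translate([19, 0, 1648]) cube([780, 280, 19]);
}
translate([16, 9, 435]) {
  translate([0, 0, 402]) cube([275, 300, 25]);
  translate([23, 23, 0]) cylinder(h = 402, r = 23);
  translate([252, 23, 0]) cylinder(h = 402, r = 23);
  translate([23, 277, 0]) cylinder(h = 402, r = 23);
  translate([252, 277, 0]) cylinder(h = 402, r = 23);
}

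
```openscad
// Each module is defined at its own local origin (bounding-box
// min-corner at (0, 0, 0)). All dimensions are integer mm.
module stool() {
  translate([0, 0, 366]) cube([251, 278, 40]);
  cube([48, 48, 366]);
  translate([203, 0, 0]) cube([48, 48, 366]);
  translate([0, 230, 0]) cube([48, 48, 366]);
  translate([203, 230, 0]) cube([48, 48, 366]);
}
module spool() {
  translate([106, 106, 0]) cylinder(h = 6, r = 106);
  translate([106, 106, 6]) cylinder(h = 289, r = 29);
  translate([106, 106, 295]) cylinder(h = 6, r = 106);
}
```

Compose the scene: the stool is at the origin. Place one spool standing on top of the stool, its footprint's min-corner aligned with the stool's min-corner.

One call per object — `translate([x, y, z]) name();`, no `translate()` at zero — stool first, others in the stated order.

stool();
translate([0, 0, 406]) spool();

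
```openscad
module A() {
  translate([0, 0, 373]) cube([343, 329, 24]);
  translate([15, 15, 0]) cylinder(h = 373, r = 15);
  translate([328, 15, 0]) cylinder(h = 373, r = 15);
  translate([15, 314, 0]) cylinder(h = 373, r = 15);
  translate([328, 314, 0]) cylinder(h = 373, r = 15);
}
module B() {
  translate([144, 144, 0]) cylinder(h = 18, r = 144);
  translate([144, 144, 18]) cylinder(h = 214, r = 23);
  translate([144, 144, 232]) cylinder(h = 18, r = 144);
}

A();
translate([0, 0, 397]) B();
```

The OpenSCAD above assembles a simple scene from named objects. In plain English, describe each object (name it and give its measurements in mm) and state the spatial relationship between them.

A is a four-legged stool. The seat is a 343×329×24 mm slab whose top surface is at z = 397 mm; four round legs, each 30 mm in diameter, run from the floor (z = 0) to the underside of the seat, each leg's axis is inset half a diameter from the nearest pair of seat edges (so the leg's bounding box is flush with the corner).

B is a spool: two coaxial disc flanges of radius 144 mm and thickness 18 mm, joined by a core cylinder of radius 23 mm and height 214 mm. The lower flange rests on z = 0 and the three cylinders share a vertical axis.

The spool is on top of the stool.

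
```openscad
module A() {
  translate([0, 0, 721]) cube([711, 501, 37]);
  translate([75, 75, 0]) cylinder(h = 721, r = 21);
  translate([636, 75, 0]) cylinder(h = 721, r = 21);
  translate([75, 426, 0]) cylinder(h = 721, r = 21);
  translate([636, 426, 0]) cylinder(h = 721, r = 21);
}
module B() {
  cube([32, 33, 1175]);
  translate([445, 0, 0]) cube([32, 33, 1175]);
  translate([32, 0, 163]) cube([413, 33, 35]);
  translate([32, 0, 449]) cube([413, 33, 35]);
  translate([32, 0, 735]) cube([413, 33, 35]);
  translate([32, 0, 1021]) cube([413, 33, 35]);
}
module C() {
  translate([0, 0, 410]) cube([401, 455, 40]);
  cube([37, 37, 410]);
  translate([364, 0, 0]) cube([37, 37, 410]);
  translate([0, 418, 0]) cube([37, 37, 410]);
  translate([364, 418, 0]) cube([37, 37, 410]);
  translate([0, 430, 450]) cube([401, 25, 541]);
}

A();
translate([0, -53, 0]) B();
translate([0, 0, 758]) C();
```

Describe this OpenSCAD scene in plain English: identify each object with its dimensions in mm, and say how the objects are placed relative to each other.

A is a table with a 711×501 mm rectangular top, 37 mm thick, top surface at z = 758 mm, supported by four round legs of 42 mm diameter, each leg's bounding box inset 54 mm from the nearest pair of top edges, running from the floor.

B is a straight ladder. Two 32×33 mm vertical rails, 1175 mm tall, stand 477 mm apart (outside-to-outside) with their front faces coplanar on the −y side. 4 rungs, each 33 mm deep and 35 mm tall, span between the inner faces of the rails, front faces flush with the rails. The lowest rung's underside is at z = 163 mm and rungs are spaced 286 mm apart (underside to underside).

C is a chair: 401×455 mm seat, 40 mm thick, top at z = 450 mm, on four 37 mm square corner legs flush with the seat edges. A 25 mm thick backrest slab spans the full seat width, extending 541 mm above the seat top, its back face flush with the seat's +y edge.

The ladder is on the floor beside the table on its −y side. The chair is on top of the table.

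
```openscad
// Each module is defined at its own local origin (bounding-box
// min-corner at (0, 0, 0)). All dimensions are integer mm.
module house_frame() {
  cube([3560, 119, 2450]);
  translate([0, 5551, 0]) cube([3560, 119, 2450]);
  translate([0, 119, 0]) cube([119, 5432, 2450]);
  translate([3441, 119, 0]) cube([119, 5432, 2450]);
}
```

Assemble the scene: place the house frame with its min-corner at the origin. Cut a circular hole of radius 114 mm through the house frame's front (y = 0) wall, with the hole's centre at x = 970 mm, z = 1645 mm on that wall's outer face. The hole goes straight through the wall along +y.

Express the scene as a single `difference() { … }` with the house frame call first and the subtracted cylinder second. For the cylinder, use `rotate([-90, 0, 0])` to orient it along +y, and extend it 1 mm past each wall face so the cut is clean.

difference() {
  house_frame();
  translate([970, -1, 1645]) rotate([-90, 0, 0]) cylinder(h = 121, r = 114);
}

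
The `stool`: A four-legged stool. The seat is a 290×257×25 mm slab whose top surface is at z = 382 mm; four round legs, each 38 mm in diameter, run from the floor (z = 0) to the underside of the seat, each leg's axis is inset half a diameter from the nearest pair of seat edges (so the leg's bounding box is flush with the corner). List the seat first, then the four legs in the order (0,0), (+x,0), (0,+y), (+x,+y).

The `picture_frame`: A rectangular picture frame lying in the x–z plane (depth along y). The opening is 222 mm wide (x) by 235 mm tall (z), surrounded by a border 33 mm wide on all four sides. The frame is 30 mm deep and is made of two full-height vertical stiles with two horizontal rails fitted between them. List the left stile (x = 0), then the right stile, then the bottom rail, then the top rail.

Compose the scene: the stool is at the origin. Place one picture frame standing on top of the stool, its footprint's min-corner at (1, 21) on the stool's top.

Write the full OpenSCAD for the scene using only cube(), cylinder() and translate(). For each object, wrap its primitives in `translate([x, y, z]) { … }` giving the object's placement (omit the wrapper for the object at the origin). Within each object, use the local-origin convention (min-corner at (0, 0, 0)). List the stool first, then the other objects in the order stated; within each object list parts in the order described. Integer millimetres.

translate([0, 0, 357]) cube([290, 257, 25]);
translate([19, 19, 0]) cylinder(h = 357, r = 19);
translate([271, 19, 0]) cylinder(h = 357, r = 19);
translate([19, 238, 0]) cylinder(h = 357, r = 19);
translate([271, 238, 0]) cylinder(h = 357, r = 19);
translate([1, 21, 382]) {
  cube([33, 30, 301]);
  translate([255, 0, 0]) cube([33, 30, 301]);
  translate([33, 0, 0]) cube([222, 30, 33]);
  translate([33, 0, 268]) cube([222, 30, 33]);
}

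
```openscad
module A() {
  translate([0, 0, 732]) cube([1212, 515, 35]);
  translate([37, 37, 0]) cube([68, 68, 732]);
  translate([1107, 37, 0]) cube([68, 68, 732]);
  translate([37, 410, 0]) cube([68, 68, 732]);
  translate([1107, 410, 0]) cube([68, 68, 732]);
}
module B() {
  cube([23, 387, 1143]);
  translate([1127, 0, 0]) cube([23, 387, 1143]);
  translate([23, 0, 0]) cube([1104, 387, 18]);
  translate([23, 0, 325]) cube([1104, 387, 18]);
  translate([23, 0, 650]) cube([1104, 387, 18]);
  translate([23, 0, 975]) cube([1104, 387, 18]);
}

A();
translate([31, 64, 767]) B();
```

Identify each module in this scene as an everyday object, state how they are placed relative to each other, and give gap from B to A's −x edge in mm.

A is a table. B is a bookshelf. The bookshelf is on top of the table, centred. The gap from the bookshelf to the table's −x edge is 31 mm.

The bookshelf's min-x is at 31; the table's min-x is 0; gap = 31 mm.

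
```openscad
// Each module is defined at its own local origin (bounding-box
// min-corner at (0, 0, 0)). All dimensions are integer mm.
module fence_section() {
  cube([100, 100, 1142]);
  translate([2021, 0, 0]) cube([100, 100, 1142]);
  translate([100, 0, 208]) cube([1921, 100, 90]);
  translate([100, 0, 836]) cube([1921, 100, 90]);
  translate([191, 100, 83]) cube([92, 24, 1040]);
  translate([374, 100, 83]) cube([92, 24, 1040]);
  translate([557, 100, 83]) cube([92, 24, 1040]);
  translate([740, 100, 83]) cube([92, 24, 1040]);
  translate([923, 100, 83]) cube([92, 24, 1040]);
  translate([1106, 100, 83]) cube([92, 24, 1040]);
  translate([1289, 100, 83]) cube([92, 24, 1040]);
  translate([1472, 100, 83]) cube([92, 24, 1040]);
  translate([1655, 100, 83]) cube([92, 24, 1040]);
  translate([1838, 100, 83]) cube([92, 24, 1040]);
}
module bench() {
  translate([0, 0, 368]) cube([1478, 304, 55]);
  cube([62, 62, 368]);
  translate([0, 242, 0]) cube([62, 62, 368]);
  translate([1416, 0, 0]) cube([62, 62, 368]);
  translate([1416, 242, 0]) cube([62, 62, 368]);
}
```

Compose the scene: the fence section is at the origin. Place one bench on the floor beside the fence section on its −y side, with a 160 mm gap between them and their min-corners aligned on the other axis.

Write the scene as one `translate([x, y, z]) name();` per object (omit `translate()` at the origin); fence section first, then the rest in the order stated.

fence_section();
translate([0, -464, 0]) bench();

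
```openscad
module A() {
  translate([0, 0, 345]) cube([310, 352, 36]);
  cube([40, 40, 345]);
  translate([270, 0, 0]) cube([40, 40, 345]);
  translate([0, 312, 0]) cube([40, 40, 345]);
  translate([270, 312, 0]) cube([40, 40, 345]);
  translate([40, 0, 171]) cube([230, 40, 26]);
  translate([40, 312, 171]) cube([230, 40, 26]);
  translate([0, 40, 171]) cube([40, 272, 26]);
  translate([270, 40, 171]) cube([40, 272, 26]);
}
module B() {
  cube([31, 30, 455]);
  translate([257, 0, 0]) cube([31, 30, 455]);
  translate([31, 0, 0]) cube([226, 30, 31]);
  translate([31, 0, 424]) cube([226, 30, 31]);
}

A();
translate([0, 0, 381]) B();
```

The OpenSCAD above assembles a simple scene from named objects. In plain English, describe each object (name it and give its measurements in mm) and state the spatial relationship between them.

A is a four-legged stool. The seat is 310×352 mm, 36 mm thick, top at z = 381 mm. It stands on four square legs, each 40×40 mm in cross-section, from z = 0 to the seat underside, each flush with a corner of the seat. Four stretchers, 40 mm wide and 26 mm tall, connect adjacent legs with their undersides at z = 171 mm, each running between the inner faces of the legs it joins and aligned with the legs' outer faces on the other axis.

B is a picture frame with a 226×393 mm rectangular opening (x by z) and a uniform 31 mm border on every side. Frame depth is 30 mm along y. It is built from two vertical stiles running the full outside height and two horizontal rails spanning the gap between the stiles.

The picture frame is on top of the stool.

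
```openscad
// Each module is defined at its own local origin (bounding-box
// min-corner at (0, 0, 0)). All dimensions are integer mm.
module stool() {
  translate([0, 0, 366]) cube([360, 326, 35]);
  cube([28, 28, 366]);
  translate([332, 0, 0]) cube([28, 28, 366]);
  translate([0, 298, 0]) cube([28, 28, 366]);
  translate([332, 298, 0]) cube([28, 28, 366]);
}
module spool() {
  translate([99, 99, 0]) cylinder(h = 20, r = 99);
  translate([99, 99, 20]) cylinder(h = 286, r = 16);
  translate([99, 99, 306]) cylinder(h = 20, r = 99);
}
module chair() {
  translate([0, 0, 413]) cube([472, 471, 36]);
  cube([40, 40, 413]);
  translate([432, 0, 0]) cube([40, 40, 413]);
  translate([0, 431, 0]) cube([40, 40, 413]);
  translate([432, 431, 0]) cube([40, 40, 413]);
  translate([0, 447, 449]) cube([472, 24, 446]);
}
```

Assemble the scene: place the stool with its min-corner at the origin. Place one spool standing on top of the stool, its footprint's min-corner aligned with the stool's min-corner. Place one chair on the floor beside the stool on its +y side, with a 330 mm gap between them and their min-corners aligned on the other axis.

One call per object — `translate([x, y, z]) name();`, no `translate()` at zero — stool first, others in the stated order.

stool();
translate([0, 0, 401]) spool();
translate([0, 656, 0]) chair();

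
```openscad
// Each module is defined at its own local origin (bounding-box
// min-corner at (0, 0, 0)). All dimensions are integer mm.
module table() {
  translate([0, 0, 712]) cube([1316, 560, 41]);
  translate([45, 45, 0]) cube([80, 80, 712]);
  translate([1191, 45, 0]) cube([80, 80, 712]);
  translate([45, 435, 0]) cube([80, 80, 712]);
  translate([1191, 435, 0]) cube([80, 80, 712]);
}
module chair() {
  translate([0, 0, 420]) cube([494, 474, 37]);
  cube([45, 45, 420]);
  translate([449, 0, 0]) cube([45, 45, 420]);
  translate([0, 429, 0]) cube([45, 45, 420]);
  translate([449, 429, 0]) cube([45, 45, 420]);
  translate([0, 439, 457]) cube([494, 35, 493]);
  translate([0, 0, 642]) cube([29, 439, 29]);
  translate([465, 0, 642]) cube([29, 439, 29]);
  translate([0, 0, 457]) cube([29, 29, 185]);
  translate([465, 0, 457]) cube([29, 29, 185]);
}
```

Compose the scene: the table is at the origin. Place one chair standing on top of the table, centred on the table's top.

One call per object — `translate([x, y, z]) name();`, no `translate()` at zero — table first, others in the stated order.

table();
translate([411, 43, 753]) chair();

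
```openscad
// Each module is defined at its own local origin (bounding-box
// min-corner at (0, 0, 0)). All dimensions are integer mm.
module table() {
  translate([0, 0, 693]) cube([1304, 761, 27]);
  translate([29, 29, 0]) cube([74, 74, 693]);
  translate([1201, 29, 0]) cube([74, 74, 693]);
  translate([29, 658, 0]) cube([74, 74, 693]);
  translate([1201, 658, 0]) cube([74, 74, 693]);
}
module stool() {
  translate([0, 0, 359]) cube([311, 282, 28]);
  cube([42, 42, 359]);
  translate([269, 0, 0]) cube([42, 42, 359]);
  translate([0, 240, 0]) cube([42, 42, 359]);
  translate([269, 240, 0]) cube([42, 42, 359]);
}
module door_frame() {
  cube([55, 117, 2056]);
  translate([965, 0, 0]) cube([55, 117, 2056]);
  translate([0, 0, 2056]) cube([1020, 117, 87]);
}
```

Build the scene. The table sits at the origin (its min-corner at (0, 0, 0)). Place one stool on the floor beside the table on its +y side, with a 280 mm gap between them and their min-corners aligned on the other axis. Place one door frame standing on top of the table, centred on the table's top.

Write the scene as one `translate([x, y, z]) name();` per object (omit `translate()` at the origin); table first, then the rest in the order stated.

table();
translate([0, 1041, 0]) stool();
translate([142, 322, 720]) door_frame();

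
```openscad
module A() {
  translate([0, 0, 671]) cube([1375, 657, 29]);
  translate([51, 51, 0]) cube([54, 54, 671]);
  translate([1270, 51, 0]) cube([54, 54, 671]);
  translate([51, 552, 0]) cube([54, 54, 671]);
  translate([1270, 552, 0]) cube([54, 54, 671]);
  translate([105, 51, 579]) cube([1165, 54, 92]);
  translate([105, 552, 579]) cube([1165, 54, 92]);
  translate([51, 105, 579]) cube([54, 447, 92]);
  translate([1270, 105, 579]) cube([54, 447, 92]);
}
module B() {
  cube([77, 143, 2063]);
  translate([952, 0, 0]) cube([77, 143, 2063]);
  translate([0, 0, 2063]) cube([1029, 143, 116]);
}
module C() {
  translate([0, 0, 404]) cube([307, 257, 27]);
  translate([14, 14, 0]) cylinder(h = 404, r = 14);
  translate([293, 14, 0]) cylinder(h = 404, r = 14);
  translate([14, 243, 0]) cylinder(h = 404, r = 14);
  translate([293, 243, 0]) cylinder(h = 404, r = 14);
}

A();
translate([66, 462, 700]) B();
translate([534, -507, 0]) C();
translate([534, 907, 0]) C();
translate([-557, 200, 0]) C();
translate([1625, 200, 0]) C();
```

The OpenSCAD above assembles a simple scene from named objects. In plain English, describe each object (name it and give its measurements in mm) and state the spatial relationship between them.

A is a table with a 1375×657 mm rectangular top, 29 mm thick, top surface at z = 700 mm, supported by four 54×54 mm square legs, each inset 51 mm from the nearest pair of top edges, running from the floor. Four apron rails, 54 mm thick and 92 mm tall, run between adjacent legs with their top edges flush with the underside of the top and their outer faces flush with the legs' outer faces.

B is a rectangular door frame: two vertical jambs of 77×143 mm section, 2063 mm tall, with a clear opening 875 mm wide between their inner faces. A header 116 mm tall and 143 mm deep lies on top of the jambs and spans the full outside width.

C is a simple wooden stool: a rectangular seat 307 mm (x) by 257 mm (y), 27 mm thick, top face at z = 431 mm, on four round legs, each 28 mm in diameter. The legs rest on z = 0, each leg's axis is inset half a diameter from the nearest pair of seat edges (so the leg's bounding box is flush with the corner).

The door frame is on top of the table. Four stools sit around the table at the −y, +y, −x, +x sides.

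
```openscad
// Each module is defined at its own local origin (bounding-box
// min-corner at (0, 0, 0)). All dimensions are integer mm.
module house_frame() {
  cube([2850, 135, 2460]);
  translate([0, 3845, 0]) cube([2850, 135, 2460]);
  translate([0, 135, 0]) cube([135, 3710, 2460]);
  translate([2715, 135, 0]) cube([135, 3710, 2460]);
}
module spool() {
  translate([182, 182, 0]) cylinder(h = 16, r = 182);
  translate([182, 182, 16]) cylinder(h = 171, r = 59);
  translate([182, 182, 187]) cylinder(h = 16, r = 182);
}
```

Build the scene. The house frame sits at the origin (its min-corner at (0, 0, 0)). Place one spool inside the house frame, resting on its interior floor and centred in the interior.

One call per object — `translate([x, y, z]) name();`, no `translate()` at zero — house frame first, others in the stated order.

house_frame();
translate([1243, 1808, 0]) spool();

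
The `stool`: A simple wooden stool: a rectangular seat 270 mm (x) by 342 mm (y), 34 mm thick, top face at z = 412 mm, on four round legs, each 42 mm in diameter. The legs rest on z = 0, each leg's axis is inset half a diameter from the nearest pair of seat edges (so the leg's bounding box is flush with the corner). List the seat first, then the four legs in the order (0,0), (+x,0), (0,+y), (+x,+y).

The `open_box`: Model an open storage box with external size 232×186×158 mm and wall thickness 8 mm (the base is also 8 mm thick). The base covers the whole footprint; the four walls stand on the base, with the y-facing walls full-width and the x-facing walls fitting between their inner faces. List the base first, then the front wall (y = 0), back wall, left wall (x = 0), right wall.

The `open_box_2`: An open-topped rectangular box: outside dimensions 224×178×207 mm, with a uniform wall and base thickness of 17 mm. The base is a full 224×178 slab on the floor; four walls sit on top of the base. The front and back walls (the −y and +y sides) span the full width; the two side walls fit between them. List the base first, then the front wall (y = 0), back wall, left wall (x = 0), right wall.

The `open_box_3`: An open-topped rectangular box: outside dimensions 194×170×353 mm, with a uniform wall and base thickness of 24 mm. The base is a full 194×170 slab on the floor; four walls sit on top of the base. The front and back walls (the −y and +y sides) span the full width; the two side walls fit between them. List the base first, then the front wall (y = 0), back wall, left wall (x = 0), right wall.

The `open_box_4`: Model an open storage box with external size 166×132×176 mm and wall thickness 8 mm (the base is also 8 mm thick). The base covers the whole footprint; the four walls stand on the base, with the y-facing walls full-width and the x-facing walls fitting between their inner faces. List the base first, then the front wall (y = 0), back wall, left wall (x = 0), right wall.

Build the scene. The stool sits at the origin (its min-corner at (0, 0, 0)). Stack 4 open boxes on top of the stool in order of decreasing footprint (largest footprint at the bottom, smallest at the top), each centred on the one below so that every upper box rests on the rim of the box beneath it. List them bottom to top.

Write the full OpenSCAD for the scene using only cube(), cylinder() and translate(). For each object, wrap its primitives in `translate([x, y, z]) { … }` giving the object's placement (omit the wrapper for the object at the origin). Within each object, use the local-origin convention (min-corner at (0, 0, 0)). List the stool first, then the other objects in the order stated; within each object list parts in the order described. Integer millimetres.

translate([0, 0, 378]) cube([270, 342, 34]);
translate([21, 21, 0]) cylinder(h = 378, r = 21);
translate([249, 21, 0]) cylinder(h = 378, r = 21);
translate([21, 321, 0]) cylinder(h = 378, r = 21);
translate([249, 321, 0]) cylinder(h = 378, r = 21);
translate([19, 78, 412]) {
  cube([232, 186, 8]);
  translate([0, 0, 8]) cube([232, 8, 150]);
  translate([0, 178, 8]) cube([232, 8, 150]);
  translate([0, 8, 8]) cube([8, 170, 150]);
  translate([224, 8, 8]) cube([8, 170, 150]);
}
translate([23, 82, 570]) {
  cube([224, 178, 17]);
  translate([0, 0, 17]) cube([224, 17, 190]);
  translate([0, 161, 17]) cube([224, 17, 190]);
  translate([0, 17, 17]) cube([17, 144, 190]);
  translate([207, 17, 17]) cube([17, 144, 190]);
}
translate([38, 86, 777]) {
  cube([194, 170, 24]);
  translate([0, 0, 24]) cube([194, 24, 329]);
  translate([0, 146, 24]) cube([194, 24, 329]);
  translate([0, 24, 24]) cube([24, 122, 329]);
  translate([170, 24, 24]) cube([24, 122, 329]);
}
translate([52, 105, 1130]) {
  cube([166, 132, 8]);
  translate([0, 0, 8]) cube([166, 8, 168]);
  translate([0, 124, 8]) cube([166, 8, 168]);
  translate([0, 8, 8]) cube([8, 116, 168]);
  translate([158, 8, 8]) cube([8, 116, 168]);
}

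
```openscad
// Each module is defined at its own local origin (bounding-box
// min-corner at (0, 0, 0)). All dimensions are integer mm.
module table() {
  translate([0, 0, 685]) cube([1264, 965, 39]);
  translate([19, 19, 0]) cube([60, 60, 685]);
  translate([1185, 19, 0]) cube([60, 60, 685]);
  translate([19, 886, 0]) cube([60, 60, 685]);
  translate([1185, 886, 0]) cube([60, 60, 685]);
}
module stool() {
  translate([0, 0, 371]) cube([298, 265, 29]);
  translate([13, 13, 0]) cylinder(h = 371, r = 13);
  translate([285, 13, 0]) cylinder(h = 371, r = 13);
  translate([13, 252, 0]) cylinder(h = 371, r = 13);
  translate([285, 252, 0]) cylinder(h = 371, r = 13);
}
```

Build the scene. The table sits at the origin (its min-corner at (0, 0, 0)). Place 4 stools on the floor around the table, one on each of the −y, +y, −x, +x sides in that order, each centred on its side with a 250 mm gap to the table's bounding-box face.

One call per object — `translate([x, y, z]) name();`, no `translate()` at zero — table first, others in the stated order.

table();
translate([483, -515, 0]) stool();
translate([483, 1215, 0]) stool();
translate([-548, 350, 0]) stool();
translate([1514, 350, 0]) stool();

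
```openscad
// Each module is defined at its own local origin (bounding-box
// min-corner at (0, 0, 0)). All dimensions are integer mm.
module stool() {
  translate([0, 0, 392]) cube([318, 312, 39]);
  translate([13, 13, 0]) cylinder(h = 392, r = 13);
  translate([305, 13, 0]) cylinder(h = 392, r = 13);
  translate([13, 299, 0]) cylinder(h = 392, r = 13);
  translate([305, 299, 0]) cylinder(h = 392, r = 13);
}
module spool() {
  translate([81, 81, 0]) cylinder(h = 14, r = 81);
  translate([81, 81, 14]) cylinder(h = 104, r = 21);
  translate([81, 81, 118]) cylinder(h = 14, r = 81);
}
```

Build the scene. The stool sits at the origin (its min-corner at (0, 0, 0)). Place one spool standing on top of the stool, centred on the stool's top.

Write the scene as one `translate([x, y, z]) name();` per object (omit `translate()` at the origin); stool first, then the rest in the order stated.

stool();
translate([78, 75, 431]) spool();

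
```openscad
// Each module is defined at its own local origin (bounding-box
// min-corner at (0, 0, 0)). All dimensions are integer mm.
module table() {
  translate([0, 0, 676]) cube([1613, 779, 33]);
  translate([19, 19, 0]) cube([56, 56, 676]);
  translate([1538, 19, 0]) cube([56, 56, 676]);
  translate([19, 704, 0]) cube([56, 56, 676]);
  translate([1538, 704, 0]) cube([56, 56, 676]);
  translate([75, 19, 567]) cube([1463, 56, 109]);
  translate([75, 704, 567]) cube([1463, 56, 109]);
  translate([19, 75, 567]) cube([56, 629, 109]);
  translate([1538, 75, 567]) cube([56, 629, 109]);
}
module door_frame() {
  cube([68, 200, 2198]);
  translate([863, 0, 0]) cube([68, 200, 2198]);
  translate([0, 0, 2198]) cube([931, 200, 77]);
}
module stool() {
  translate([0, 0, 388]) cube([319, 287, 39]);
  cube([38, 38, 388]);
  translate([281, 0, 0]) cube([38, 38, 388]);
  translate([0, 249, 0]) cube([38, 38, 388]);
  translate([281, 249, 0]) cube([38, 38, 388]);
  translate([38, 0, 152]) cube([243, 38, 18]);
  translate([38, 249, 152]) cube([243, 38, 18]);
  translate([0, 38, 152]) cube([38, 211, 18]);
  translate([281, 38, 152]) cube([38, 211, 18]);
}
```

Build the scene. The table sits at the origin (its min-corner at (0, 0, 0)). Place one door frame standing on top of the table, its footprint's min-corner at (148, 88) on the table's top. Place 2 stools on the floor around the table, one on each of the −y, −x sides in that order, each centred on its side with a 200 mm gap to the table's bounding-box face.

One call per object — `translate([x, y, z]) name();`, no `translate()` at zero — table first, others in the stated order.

table();
translate([148, 88, 709]) door_frame();
translate([647, -487, 0]) stool();
translate([-519, 246, 0]) stool();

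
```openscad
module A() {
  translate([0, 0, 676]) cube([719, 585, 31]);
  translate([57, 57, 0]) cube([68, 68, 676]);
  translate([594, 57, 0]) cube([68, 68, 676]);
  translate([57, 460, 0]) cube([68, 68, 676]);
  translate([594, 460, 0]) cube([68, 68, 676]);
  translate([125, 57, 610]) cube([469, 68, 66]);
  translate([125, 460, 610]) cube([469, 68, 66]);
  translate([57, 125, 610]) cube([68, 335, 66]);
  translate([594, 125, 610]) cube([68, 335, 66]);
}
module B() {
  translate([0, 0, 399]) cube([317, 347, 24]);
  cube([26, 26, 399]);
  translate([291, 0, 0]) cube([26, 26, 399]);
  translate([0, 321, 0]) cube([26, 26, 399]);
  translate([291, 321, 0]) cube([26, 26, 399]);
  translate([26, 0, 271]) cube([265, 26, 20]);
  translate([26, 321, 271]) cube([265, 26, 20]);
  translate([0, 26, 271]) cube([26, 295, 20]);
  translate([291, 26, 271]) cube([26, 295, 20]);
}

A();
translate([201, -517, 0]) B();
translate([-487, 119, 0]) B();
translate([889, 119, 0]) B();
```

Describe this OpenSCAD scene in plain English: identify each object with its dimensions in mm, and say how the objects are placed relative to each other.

A is a table with a 719×585 mm rectangular top, 31 mm thick, top surface at z = 707 mm, supported by four 68×68 mm square legs, each inset 57 mm from the nearest pair of top edges, running from the floor. Four apron rails, 68 mm thick and 66 mm tall, run between adjacent legs with their top edges flush with the underside of the top and their outer faces flush with the legs' outer faces.

B is a four-legged stool. The seat is 317×347 mm, 24 mm thick, top at z = 423 mm. It stands on four square legs, each 26×26 mm in cross-section, from z = 0 to the seat underside, each flush with a corner of the seat. Four stretchers, 26 mm wide and 20 mm tall, connect adjacent legs with their undersides at z = 271 mm, each running between the inner faces of the legs it joins and aligned with the legs' outer faces on the other axis.

Three stools sit around the table at the −y, −x, +x sides.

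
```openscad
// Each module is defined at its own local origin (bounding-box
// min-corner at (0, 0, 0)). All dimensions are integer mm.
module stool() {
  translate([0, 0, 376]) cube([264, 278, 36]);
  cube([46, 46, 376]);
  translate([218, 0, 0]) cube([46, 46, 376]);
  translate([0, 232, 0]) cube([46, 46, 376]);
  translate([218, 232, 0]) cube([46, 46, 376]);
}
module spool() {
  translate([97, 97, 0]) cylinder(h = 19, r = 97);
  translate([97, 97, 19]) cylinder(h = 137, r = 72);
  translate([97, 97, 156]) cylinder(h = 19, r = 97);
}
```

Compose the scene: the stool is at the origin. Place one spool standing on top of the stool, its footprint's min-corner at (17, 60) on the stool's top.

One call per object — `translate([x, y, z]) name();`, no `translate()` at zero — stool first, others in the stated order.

stool();
translate([17, 60, 412]) spool();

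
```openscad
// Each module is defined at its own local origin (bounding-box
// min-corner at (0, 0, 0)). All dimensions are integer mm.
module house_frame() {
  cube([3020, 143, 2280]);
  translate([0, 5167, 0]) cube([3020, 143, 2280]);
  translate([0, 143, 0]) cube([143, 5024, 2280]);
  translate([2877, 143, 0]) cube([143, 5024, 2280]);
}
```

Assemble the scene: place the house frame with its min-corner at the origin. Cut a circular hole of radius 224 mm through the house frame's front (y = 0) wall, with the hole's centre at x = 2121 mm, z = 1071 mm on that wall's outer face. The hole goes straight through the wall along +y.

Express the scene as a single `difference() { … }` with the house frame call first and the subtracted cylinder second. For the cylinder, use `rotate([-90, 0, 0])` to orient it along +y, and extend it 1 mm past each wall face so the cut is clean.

difference() {
  house_frame();
  translate([2121, -1, 1071]) rotate([-90, 0, 0]) cylinder(h = 145, r = 224);
}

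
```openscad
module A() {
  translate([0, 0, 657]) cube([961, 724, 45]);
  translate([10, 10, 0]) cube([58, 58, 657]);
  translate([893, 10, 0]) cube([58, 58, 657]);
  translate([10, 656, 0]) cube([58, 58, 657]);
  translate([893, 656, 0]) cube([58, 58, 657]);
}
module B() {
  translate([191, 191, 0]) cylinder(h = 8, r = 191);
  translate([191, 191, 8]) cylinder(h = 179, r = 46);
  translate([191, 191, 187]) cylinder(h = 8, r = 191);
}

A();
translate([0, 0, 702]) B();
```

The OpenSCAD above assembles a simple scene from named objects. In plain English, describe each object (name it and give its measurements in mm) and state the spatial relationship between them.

A is a table with a 961×724 mm rectangular top, 45 mm thick, top surface at z = 702 mm, supported by four 58×58 mm square legs, each inset 10 mm from the nearest pair of top edges, running from the floor.

B is a spool: two coaxial disc flanges of radius 191 mm and thickness 8 mm, joined by a core cylinder of radius 46 mm and height 179 mm. The lower flange rests on z = 0 and the three cylinders share a vertical axis.

The spool is on top of the table.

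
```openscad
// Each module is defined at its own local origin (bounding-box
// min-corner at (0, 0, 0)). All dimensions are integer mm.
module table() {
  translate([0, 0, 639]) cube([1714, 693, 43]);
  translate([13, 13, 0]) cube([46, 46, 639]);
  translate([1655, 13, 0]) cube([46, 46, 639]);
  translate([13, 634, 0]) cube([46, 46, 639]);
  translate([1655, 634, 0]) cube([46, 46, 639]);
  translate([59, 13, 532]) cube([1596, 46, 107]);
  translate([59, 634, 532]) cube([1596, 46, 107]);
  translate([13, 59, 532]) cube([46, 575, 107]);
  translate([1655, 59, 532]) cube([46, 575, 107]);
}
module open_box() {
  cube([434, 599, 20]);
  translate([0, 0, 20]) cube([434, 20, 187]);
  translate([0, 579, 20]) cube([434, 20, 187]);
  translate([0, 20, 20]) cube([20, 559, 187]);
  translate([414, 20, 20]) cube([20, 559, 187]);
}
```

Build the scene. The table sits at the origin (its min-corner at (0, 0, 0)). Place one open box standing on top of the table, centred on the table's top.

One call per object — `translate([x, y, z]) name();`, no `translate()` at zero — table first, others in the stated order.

table();
translate([640, 47, 682]) open_box();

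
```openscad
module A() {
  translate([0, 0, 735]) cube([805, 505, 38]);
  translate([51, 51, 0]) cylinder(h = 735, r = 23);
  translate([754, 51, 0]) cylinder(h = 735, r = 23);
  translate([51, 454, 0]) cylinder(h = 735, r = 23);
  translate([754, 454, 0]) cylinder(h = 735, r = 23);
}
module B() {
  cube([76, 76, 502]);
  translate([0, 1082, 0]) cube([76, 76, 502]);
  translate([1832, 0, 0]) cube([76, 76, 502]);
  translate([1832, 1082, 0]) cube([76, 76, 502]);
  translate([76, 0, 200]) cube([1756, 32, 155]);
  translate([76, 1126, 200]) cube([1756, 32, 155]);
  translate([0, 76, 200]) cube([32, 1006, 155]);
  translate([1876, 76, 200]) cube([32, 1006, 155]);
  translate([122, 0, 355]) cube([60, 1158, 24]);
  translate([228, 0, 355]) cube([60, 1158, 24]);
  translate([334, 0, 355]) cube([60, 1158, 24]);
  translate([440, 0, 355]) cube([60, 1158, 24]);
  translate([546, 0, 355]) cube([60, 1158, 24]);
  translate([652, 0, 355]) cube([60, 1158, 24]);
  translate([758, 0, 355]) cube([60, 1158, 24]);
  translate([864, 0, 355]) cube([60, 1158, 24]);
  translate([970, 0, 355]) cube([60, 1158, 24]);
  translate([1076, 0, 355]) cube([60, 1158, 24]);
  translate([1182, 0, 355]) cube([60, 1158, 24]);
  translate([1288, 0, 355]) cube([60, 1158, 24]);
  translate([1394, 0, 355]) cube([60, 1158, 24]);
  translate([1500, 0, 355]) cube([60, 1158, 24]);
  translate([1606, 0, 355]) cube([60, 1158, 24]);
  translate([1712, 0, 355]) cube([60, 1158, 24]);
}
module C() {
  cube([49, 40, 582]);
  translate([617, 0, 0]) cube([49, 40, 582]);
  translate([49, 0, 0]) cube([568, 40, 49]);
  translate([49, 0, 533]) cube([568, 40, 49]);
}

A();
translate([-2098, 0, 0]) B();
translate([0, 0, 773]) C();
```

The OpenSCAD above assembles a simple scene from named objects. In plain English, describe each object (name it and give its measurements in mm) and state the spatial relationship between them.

A is a table with a 805×505 mm rectangular top, 38 mm thick, top surface at z = 773 mm, supported by four round legs of 46 mm diameter, each leg's bounding box inset 28 mm from the nearest pair of top edges, running from the floor.

B is a bed frame 1908 mm long (x) by 1158 mm wide (y). Four 76×76 mm corner posts, 502 mm tall, at the corners of the footprint. Four rails of 32 mm thickness and 155 mm height run between adjacent posts with their undersides at z = 200 mm, their outer faces flush with the outside of the frame (the two x-running rails run between the posts' inner faces; the two y-running rails run between the posts' inner faces). 16 slats, each 60 mm wide (x) and 24 mm thick, lie across the top of the two x-running rails, running the full 1158 mm width of the frame in y; the slats are evenly spaced along x between the inner faces of the end posts with equal gaps (rounded down to the nearest mm) at the −x end and between each pair — any rounding remainder accumulates at the +x end.

C is a picture frame with a 568×484 mm rectangular opening (x by z) and a uniform 49 mm border on every side. Frame depth is 40 mm along y. It is built from two vertical stiles running the full outside height and two horizontal rails spanning the gap between the stiles.

The bed frame is on the floor beside the table on its −x side. The picture frame is on top of the table.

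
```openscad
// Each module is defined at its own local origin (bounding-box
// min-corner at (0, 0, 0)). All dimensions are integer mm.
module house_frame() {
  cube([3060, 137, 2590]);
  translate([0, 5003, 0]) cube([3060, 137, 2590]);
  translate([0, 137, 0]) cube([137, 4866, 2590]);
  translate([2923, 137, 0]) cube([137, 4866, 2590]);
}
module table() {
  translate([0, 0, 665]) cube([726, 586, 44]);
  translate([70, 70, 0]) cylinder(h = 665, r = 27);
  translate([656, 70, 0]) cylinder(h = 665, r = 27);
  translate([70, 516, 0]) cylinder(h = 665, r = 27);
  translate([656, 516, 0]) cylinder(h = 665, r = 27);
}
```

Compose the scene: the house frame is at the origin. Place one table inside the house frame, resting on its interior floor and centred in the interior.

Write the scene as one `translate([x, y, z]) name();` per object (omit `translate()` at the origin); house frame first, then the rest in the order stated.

house_frame();
translate([1167, 2277, 0]) table();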